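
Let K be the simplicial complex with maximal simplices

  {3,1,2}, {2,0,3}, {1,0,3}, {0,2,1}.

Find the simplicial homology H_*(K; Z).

Order the vertices as 0 < 1 < 2 < 3. Listing each simplex with vertices in this order, K has dimension 2 with simplices:

  0-simplices (4): [0], [1], [2], [3]
  1-simplices (6): [0,1], [0,2], [0,3], [1,2], [1,3], [2,3]
  2-simplices (4): [0,1,2], [0,1,3], [0,2,3], [1,2,3]

Hence C_0 ≅ Z^4, C_1 ≅ Z^6, C_2 ≅ Z^4.

∂_1: C_1 → C_0 sends each edge [p,q] (with p < q) to q − p. For instance
  ∂[1,2] = [2] − [1].
The 4×6 boundary matrix has rank 3 and Smith normal form diag(1,1,1).

Boundary ∂_2: C_2 → C_1 acts by ∂[p,q,r] = [q,r] − [p,r] + [p,q]. For instance
  ∂[0,1,2] = [1,2] − [0,2] + [0,1],
  ∂[0,1,3] = [1,3] − [0,3] + [0,1].
As a 6×4 matrix over Z this has rank 3, with invariant factors (1,1,1).

Reading off H_k = ker ∂_k / im ∂_{k+1}:

  H_0: rank C_0 − rank ∂_1 = 4 − 3 = 1, and the invariant factors of ∂_1 are all 1, so H_0 = Z.
  H_1: rank ker ∂_1 − rank ∂_2 = (6 − 3) − 3 = 0, and the invariant factors of ∂_2 are all 1, so H_1 = 0.
  H_2: rank ker ∂_2 − rank ∂_3 = (4 − 3) − 0 = 1, and there is no ∂_3, so H_2 = Z.

H_0 ≅ Z,  H_1 = 0,  H_2 ≅ Z.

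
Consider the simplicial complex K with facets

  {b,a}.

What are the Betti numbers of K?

b_0 = 1, b_1 = 0.

K has 2 vertices, 1 edge.
rank ∂_0 = 0, rank ∂_1 = 1 ⇒ b_0 = 2 − 0 − 1 = 1; all invariant factors of ∂_1 are 1 so no torsion. So H_0 ≅ Z.
rank ∂_1 = 1, rank ∂_2 = 0 ⇒ b_1 = 1 − 1 − 0 = 0. So H_1 ≅ 0.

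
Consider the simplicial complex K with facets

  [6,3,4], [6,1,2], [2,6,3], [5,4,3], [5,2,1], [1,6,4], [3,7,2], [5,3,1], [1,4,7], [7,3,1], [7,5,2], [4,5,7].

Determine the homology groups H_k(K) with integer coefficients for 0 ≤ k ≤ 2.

H_0 ≅ Z,  H_1 ≅ Z/2,  H_2 = 0.

We work with the vertex ordering 1 < 2 < 3 < 4 < 5 < 6 < 7. The simplices of K, each written with vertices in increasing order, are:

  0-simplices (7): [1], [2], [3], [4], [5], [6], [7]
  1-simplices (18): [1,2], [1,3], [1,4], [1,5], [1,6], [1,7], [2,3], [2,5], [2,6], [2,7], [3,4], [3,5], [3,6], [3,7], [4,5], [4,6], [4,7], [5,7]
  2-simplices (12): [1,2,5], [1,2,6], [1,3,5], [1,3,7], [1,4,6], [1,4,7], [2,3,6], [2,3,7], [2,5,7], [3,4,5], [3,4,6], [4,5,7]

so the chain groups are C_0 ≅ Z^7, C_1 ≅ Z^18, C_2 ≅ Z^12.

The boundary map ∂_1: C_1 → C_0 sends each edge [p,q] (with p < q) to q − p. For instance
  ∂[3,5] = [5] − [3].
As a 7×18 matrix over Z this has rank 6, with invariant factors (1,1,1,1,1,1).

∂_2: C_2 → C_1 acts by ∂[p,q,r] = [q,r] − [p,r] + [p,q]. For instance
  ∂[1,2,5] = [2,5] − [1,5] + [1,2],
  ∂[1,3,5] = [3,5] − [1,5] + [1,3].
The resulting 18×12 matrix has rank 12, and its Smith normal form has invariant factors (1,1,1,1,1,1,1,1,1,1,1,2).

Computing H_k = (kernel of ∂_k) / (image of ∂_{k+1}):

  H_0: rank C_0 − rank ∂_1 = 7 − 6 = 1, and the invariant factors of ∂_1 are all 1, so H_0 = Z.
  H_1: rank ker ∂_1 − rank ∂_2 = (18 − 6) − 12 = 0, and ∂_2 has invariant factor 2 > 1, so H_1 = Z/2.
  H_2: rank ker ∂_2 − rank ∂_3 = (12 − 12) − 0 = 0, and there is no ∂_3, so H_2 = 0.

As a check, the Euler characteristic is 7 − 18 + 12 = 1, which agrees with 1 − 0 + 0 = 1.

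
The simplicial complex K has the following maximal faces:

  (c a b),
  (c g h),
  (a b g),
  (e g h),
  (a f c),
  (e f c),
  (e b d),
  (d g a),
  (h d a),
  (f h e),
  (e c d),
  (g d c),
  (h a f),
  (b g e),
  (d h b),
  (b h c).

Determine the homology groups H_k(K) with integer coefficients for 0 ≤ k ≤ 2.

Order the vertices as a < b < c < d < e < f < g < h. Listing each simplex with vertices in this order, K has dimension 2 with simplices:

  0-simplices (8): a, b, c, d, e, f, g, h
  1-simplices (24): ab, ac, ad, af, ag, ah, bc, bd, be, bg, bh, cd, ce, cf, cg, ch, de, dg, dh, ef, eg, eh, fh, gh
  2-simplices (16): abc, abg, acf, adg, adh, afh, bch, bde, bdh, beg, cde, cdg, cef, cgh, efh, egh

giving chain groups C_0 ≅ Z^8, C_1 ≅ Z^24, C_2 ≅ Z^16.

∂_1: C_1 → C_0 sends each edge [p,q] (with p < q) to q − p.
As a 8×24 matrix over Z this has rank 7, with invariant factors (1,1,1,1,1,1,1).

∂_2: C_2 → C_1 acts by ∂[p,q,r] = [q,r] − [p,r] + [p,q]. For instance
  ∂abc = bc − ac + ab,
  ∂efh = fh − eh + ef.
This gives a 24×16 integer matrix of rank 15; reducing to Smith normal form yields diagonal entries (1,1,1,1,1,1,1,1,1,1,1,1,1,1,1).

Computing H_k = (kernel of ∂_k) / (image of ∂_{k+1}):

  H_0: rank C_0 − rank ∂_1 = 8 − 7 = 1, and the invariant factors of ∂_1 are all 1, so H_0 = Z.
  H_1: rank ker ∂_1 − rank ∂_2 = (24 − 7) − 15 = 2, and the invariant factors of ∂_2 are all 1, so H_1 = Z^2.
  H_2: rank ker ∂_2 − rank ∂_3 = (16 − 15) − 0 = 1, and there is no ∂_3, so H_2 = Z.

As a check, the Euler characteristic is 8 − 24 + 16 = 0, which agrees with 1 − 2 + 1 = 0.

H_0 = Z,  H_1 = Z^2,  H_2 = Z.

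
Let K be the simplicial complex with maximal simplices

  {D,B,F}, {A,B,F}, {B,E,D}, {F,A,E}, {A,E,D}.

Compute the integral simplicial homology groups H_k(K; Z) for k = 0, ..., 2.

K has 5 vertices, 10 edges, 5 triangles.
rank ∂_0 = 0, rank ∂_1 = 4 ⇒ b_0 = 5 − 0 − 4 = 1; all invariant factors of ∂_1 are 1 so no torsion. So H_0 = Z.
rank ∂_1 = 4, rank ∂_2 = 5 ⇒ b_1 = 10 − 4 − 5 = 1; all invariant factors of ∂_2 are 1 so no torsion. So H_1 = Z.
rank ∂_2 = 5, rank ∂_3 = 0 ⇒ b_2 = 5 − 5 − 0 = 0. So H_2 = 0.

H_0 = Z,  H_1 = Z,  H_2 = 0.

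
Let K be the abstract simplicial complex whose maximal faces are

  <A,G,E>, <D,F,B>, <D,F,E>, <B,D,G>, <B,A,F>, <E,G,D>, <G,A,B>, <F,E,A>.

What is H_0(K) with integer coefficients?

Take the total order A < B < D < E < F < G on the vertex set. Then K (dimension 2) consists of the simplices:

  0-simplices (6): A, B, D, E, F, G
  1-simplices (12): AB, AE, AF, AG, BD, BF, BG, DE, DF, DG, EF, EG
  2-simplices (8): ABF, ABG, AEF, AEG, BDF, BDG, DEF, DEG

so the chain groups are C_0 ≅ Z^6, C_1 ≅ Z^12, C_2 ≅ Z^8.

∂_1: C_1 → C_0 sends each edge [p,q] (with p < q) to q − p. For instance
  ∂DE = E − D.
The 6×12 boundary matrix has rank 5 and Smith normal form diag(1,1,1,1,1).

Boundary ∂_2: C_2 → C_1 acts by ∂[p,q,r] = [q,r] − [p,r] + [p,q]. For instance
  ∂BDG = DG − BG + BD,
  ∂ABF = BF − AF + AB.
As a 12×8 matrix over Z this has rank 7, with invariant factors (1,1,1,1,1,1,1).

From H_k ≅ ker(∂_k) / im(∂_{k+1}) we obtain:

  H_0: rank C_0 − rank ∂_1 = 6 − 5 = 1, and the invariant factors of ∂_1 are all 1, so H_0 ≅ Z.

(K is a triangulation of the 2-sphere S^2.)

H_0 ≅ Z.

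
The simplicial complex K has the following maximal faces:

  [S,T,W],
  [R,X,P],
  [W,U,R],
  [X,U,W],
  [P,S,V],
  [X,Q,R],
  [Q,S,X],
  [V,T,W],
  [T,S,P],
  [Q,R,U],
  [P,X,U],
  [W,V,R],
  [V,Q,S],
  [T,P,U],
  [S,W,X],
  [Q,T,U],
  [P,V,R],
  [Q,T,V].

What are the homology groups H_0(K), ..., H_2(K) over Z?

Take the total order P < Q < R < S < T < U < V < W < X on the vertex set. Then K (dimension 2) consists of the simplices:

  0-simplices (9): P, Q, R, S, T, U, V, W, X
  1-simplices (27): PR, PS, PT, PU, PV, PX, QR, QS, QT, QU, QV, QX, RU, RV, RW, RX, ST, SV, SW, SX, TU, TV, TW, UW, UX, VW, WX
  2-simplices (18): PRV, PRX, PST, PSV, PTU, PUX, QRU, QRX, QSV, QSX, QTU, QTV, RUW, RVW, STW, SWX, TVW, UWX

giving chain groups C_0 ≅ Z^9, C_1 ≅ Z^27, C_2 ≅ Z^18.

The boundary map ∂_1: C_1 → C_0 sends each edge [p,q] (with p < q) to q − p. For instance
  ∂SW = W − S.
The 9×27 boundary matrix has rank 8 and Smith normal form diag(1,1,1,1,1,1,1,1).

The boundary map ∂_2: C_2 → C_1 maps a triangle to the signed sum of its edges. For instance
  ∂QSX = SX − QX + QS,
  ∂PRX = RX − PX + PR.
The 27×18 boundary matrix has rank 18 and Smith normal form diag(1,1,1,1,1,1,1,1,1,1,1,1,1,1,1,1,1,2).

Computing H_k = (kernel of ∂_k) / (image of ∂_{k+1}):

  H_0: rank C_0 − rank ∂_1 = 9 − 8 = 1, and the invariant factors of ∂_1 are all 1, so H_0 ≅ Z.
  H_1: rank ker ∂_1 − rank ∂_2 = (27 − 8) − 18 = 1, and ∂_2 has invariant factor 2 > 1, so H_1 ≅ Z ⊕ Z/2.
  H_2: rank ker ∂_2 − rank ∂_3 = (18 − 18) − 0 = 0, and there is no ∂_3, so H_2 ≅ 0.

H_0 ≅ Z,  H_1 ≅ Z ⊕ Z/2,  H_2 = 0.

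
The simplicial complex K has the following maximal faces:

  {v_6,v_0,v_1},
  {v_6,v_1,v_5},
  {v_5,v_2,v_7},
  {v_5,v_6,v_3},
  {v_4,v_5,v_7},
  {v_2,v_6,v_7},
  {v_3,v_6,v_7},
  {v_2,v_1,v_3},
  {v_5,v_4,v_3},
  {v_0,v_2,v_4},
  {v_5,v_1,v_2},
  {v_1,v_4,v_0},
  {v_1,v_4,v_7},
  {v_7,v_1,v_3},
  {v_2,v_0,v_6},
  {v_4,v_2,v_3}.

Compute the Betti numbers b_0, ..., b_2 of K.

Order the vertices as v_0 < v_1 < v_2 < v_3 < v_4 < v_5 < v_6 < v_7. Listing each simplex with vertices in this order, K has dimension 2 with simplices:

  0-simplices (8): [v_0], [v_1], [v_2], [v_3], [v_4], [v_5], [v_6], [v_7]
  1-simplices (24): (24 of them)
  2-simplices (16): (16 of them)

so the chain groups are C_0 ≅ Z^8, C_1 ≅ Z^24, C_2 ≅ Z^16.

The boundary map ∂_1: C_1 → C_0 sends each edge [p,q] (with p < q) to q − p. For instance
  ∂[v_0,v_4] = [v_4] − [v_0].
The 8×24 boundary matrix has rank 7 and Smith normal form diag(1,1,1,1,1,1,1).

The boundary map ∂_2: C_2 → C_1 maps a triangle to the signed sum of its edges. For instance
  ∂[v_0,v_1,v_4] = [v_1,v_4] − [v_0,v_4] + [v_0,v_1],
  ∂[v_2,v_6,v_7] = [v_6,v_7] − [v_2,v_7] + [v_2,v_6].
The resulting 24×16 matrix has rank 15, and its Smith normal form has invariant factors (1,1,1,1,1,1,1,1,1,1,1,1,1,1,1).

Reading off H_k = ker ∂_k / im ∂_{k+1}:

  H_0: rank C_0 − rank ∂_1 = 8 − 7 = 1, and the invariant factors of ∂_1 are all 1, so H_0 ≅ Z.
  H_1: rank ker ∂_1 − rank ∂_2 = (24 − 7) − 15 = 2, and the invariant factors of ∂_2 are all 1, so H_1 ≅ Z^2.
  H_2: rank ker ∂_2 − rank ∂_3 = (16 − 15) − 0 = 1, and there is no ∂_3, so H_2 ≅ Z.

As a check, the Euler characteristic is 8 − 24 + 16 = 0, which agrees with 1 − 2 + 1 = 0.
(K is a triangulation of the torus T^2.)

Hence the Betti numbers are b_0 = 1, b_1 = 2, b_2 = 1.

b_0 = 1, b_1 = 2, b_2 = 1.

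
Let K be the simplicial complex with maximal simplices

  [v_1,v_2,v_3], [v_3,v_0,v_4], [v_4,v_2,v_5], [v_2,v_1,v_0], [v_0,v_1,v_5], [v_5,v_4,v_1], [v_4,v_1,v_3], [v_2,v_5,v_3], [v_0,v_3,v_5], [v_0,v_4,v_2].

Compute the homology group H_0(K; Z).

Fix the vertex order v_0 < v_1 < v_2 < v_3 < v_4 < v_5 and write every simplex with vertices in increasing order. Then dim K = 2 and the simplices of K are:

  0-simplices (6): [v_0], [v_1], [v_2], [v_3], [v_4], [v_5]
  1-simplices (15): (15 of them)
  2-simplices (10): [v_0,v_1,v_2], [v_0,v_1,v_5], [v_0,v_2,v_4], [v_0,v_3,v_4], [v_0,v_3,v_5], [v_1,v_2,v_3], [v_1,v_3,v_4], [v_1,v_4,v_5], [v_2,v_3,v_5], [v_2,v_4,v_5]

Hence C_0 ≅ Z^6, C_1 ≅ Z^15, C_2 ≅ Z^10.

∂_1: C_1 → C_0 is given by ∂[p,q] = [q] − [p]. For instance
  ∂[v_2,v_3] = [v_3] − [v_2].
This gives a 6×15 integer matrix of rank 5; reducing to Smith normal form yields diagonal entries (1,1,1,1,1).

The boundary map ∂_2: C_2 → C_1 sends each 2-simplex [p,q,r] to [q,r] − [p,r] + [p,q]. For instance
  ∂[v_0,v_1,v_2] = [v_1,v_2] − [v_0,v_2] + [v_0,v_1],
  ∂[v_1,v_3,v_4] = [v_3,v_4] − [v_1,v_4] + [v_1,v_3].
The 15×10 boundary matrix has rank 10 and Smith normal form diag(1,1,1,1,1,1,1,1,1,2).

Computing H_k = (kernel of ∂_k) / (image of ∂_{k+1}):

  H_0: rank C_0 − rank ∂_1 = 6 − 5 = 1, and the invariant factors of ∂_1 are all 1, so H_0 ≅ Z.

H_0 = Z.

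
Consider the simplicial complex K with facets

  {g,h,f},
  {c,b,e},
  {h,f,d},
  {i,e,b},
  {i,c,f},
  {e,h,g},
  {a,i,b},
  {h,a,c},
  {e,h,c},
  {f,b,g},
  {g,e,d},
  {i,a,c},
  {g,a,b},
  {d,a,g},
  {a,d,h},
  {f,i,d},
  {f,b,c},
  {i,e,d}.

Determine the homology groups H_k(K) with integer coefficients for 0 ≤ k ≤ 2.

Fix the vertex order a < b < c < d < e < f < g < h < i and write every simplex with vertices in increasing order. Then dim K = 2 and the simplices of K are:

  0-simplices (9): a, b, c, d, e, f, g, h, i
  1-simplices (27): ab, ac, ad, ag, ah, ai, bc, be, bf, bg, bi, ce, cf, ch, ci, de, df, dg, dh, di, eg, eh, ei, fg, fh, fi, gh
  2-simplices (18): abg, abi, ach, aci, adg, adh, bce, bcf, bei, bfg, ceh, cfi, deg, dei, dfh, dfi, egh, fgh

so the chain groups are C_0 ≅ Z^9, C_1 ≅ Z^27, C_2 ≅ Z^18.

The boundary map ∂_1: C_1 → C_0 is given by ∂[p,q] = [q] − [p].
The resulting 9×27 matrix has rank 8, and its Smith normal form has invariant factors (1,1,1,1,1,1,1,1).

The boundary map ∂_2: C_2 → C_1 sends each 2-simplex [p,q,r] to [q,r] − [p,r] + [p,q]. For instance
  ∂abi = bi − ai + ab,
  ∂adg = dg − ag + ad.
As a 27×18 matrix over Z this has rank 18, with invariant factors (1,1,1,1,1,1,1,1,1,1,1,1,1,1,1,1,1,2).

From H_k ≅ ker(∂_k) / im(∂_{k+1}) we obtain:

  H_0: rank C_0 − rank ∂_1 = 9 − 8 = 1, and the invariant factors of ∂_1 are all 1, so H_0 = Z.
  H_1: rank ker ∂_1 − rank ∂_2 = (27 − 8) − 18 = 1, and ∂_2 has invariant factor 2 > 1, so H_1 = Z ⊕ Z/2.
  H_2: rank ker ∂_2 − rank ∂_3 = (18 − 18) − 0 = 0, and there is no ∂_3, so H_2 = 0.

As a check, the Euler characteristic is 9 − 27 + 18 = 0, which agrees with 1 − 1 + 0 = 0.
(K is a triangulation of the Klein bottle.)

H_0 ≅ Z,  H_1 ≅ Z ⊕ Z/2,  H_2 = 0.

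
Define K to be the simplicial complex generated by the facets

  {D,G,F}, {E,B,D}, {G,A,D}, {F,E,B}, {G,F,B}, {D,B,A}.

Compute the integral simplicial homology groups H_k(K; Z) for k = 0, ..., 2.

We work with the vertex ordering A < B < D < E < F < G. The simplices of K, each written with vertices in increasing order, are:

  0-simplices (6): A, B, D, E, F, G
  1-simplices (12): AB, AD, AG, BD, BE, BF, BG, DE, DF, DG, EF, FG
  2-simplices (6): ABD, ADG, BDE, BEF, BFG, DFG

giving chain groups C_0 ≅ Z^6, C_1 ≅ Z^12, C_2 ≅ Z^6.

∂_1: C_1 → C_0 maps an edge to its endpoints' difference, ∂[p,q] = q − p. For instance
  ∂DE = E − D.
This gives a 6×12 integer matrix of rank 5; reducing to Smith normal form yields diagonal entries (1,1,1,1,1).

∂_2: C_2 → C_1 maps a triangle to the signed sum of its edges. For instance
  ∂DFG = FG − DG + DF,
  ∂BEF = EF − BF + BE.
The 12×6 boundary matrix has rank 6 and Smith normal form diag(1,1,1,1,1,1).

Reading off H_k = ker ∂_k / im ∂_{k+1}:

  H_0: rank C_0 − rank ∂_1 = 6 − 5 = 1, and the invariant factors of ∂_1 are all 1, so H_0 ≅ Z.
  H_1: rank ker ∂_1 − rank ∂_2 = (12 − 5) − 6 = 1, and the invariant factors of ∂_2 are all 1, so H_1 ≅ Z.
  H_2: rank ker ∂_2 − rank ∂_3 = (6 − 6) − 0 = 0, and there is no ∂_3, so H_2 ≅ 0.

H_0 ≅ Z,  H_1 ≅ Z,  H_2 = 0.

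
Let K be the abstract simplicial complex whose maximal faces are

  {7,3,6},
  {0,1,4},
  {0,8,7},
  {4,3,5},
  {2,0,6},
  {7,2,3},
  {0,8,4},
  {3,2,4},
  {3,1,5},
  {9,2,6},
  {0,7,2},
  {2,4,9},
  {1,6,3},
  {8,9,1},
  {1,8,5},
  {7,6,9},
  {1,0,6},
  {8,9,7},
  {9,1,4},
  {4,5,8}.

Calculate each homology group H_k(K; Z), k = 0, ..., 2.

Order the vertices as 0 < 1 < 2 < 3 < 4 < 5 < 6 < 7 < 8 < 9. Listing each simplex with vertices in this order, K has dimension 2 with simplices:

  0-simplices (10): [0], [1], [2], [3], [4], [5], [6], [7], [8], [9]
  1-simplices (30): (30 of them)
  2-simplices (20): (20 of them)

Hence C_0 ≅ Z^10, C_1 ≅ Z^30, C_2 ≅ Z^20.

∂_1: C_1 → C_0 sends each edge [p,q] (with p < q) to q − p. For instance
  ∂[0,8] = [8] − [0].
As a 10×30 matrix over Z this has rank 9, with invariant factors (1,1,1,1,1,1,1,1,1).

The boundary map ∂_2: C_2 → C_1 acts by ∂[p,q,r] = [q,r] − [p,r] + [p,q]. For instance
  ∂[2,4,9] = [4,9] − [2,9] + [2,4],
  ∂[0,1,6] = [1,6] − [0,6] + [0,1].
This gives a 30×20 integer matrix of rank 20; reducing to Smith normal form yields diagonal entries (1,1,1,1,1,1,1,1,1,1,1,1,1,1,1,1,1,1,1,2).

Reading off H_k = ker ∂_k / im ∂_{k+1}:

  H_0: rank C_0 − rank ∂_1 = 10 − 9 = 1, and the invariant factors of ∂_1 are all 1, so H_0 = Z.
  H_1: rank ker ∂_1 − rank ∂_2 = (30 − 9) − 20 = 1, and ∂_2 has invariant factor 2 > 1, so H_1 = Z ⊕ Z/2.
  H_2: rank ker ∂_2 − rank ∂_3 = (20 − 20) − 0 = 0, and there is no ∂_3, so H_2 = 0.

As a check, the Euler characteristic is 10 − 30 + 20 = 0, which agrees with 1 − 1 + 0 = 0.
(K is a triangulation of the Klein bottle.)

H_0 ≅ Z,  H_1 ≅ Z ⊕ Z/2,  H_2 = 0.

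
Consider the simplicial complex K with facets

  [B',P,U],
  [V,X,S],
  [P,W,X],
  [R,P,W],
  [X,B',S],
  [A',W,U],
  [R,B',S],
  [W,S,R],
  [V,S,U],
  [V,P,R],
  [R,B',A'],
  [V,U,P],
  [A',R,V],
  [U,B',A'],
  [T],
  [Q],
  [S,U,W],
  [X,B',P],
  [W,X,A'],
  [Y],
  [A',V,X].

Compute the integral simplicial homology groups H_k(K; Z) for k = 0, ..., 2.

Fix the vertex order P < Q < R < S < T < U < V < W < X < Y < A' < B' and write every simplex with vertices in increasing order. Then dim K = 2 and the simplices of K are:

  0-simplices (12): [P], [Q], [R], [S], [T], [U], [V], [W], [X], [Y], [A'], [B']
  1-simplices (27): (27 of them)
  2-simplices (18): (18 of them)

Hence C_0 ≅ Z^12, C_1 ≅ Z^27, C_2 ≅ Z^18.

Boundary ∂_1: C_1 → C_0 is given by ∂[p,q] = [q] − [p]. For instance
  ∂[U,W] = [W] − [U].
As a 12×27 matrix over Z this has rank 8, with invariant factors (1,1,1,1,1,1,1,1).

∂_2: C_2 → C_1 sends each 2-simplex [p,q,r] to [q,r] − [p,r] + [p,q]. For instance
  ∂[U,W,A'] = [W,A'] − [U,A'] + [U,W],
  ∂[R,V,A'] = [V,A'] − [R,A'] + [R,V].
The resulting 27×18 matrix has rank 17, and its Smith normal form has invariant factors (1,1,1,1,1,1,1,1,1,1,1,1,1,1,1,1,1).

Now H_k = ker ∂_k / im ∂_{k+1}, so:

  H_0: rank C_0 − rank ∂_1 = 12 − 8 = 4, and the invariant factors of ∂_1 are all 1, so H_0 ≅ Z^4.
  H_1: rank ker ∂_1 − rank ∂_2 = (27 − 8) − 17 = 2, and the invariant factors of ∂_2 are all 1, so H_1 ≅ Z^2.
  H_2: rank ker ∂_2 − rank ∂_3 = (18 − 17) − 0 = 1, and there is no ∂_3, so H_2 ≅ Z.

As a check, the Euler characteristic is 12 − 27 + 18 = 3, which agrees with 4 − 2 + 1 = 3.

H_0 = Z^4,  H_1 = Z^2,  H_2 = Z.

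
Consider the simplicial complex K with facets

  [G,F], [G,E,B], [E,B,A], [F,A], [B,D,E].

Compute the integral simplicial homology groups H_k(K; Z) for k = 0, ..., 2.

We work with the vertex ordering A < B < D < E < F < G. The simplices of K, each written with vertices in increasing order, are:

  0-simplices (6): A, B, D, E, F, G
  1-simplices (9): AB, AE, AF, BD, BE, BG, DE, EG, FG
  2-simplices (3): ABE, BDE, BEG

Hence C_0 ≅ Z^6, C_1 ≅ Z^9, C_2 ≅ Z^3.

The boundary map ∂_1: C_1 → C_0 sends each edge [p,q] (with p < q) to q − p.
The resulting 6×9 matrix has rank 5, and its Smith normal form has invariant factors (1,1,1,1,1).

Boundary ∂_2: C_2 → C_1 sends each 2-simplex [p,q,r] to [q,r] − [p,r] + [p,q]. For instance
  ∂ABE = BE − AE + AB,
  ∂BEG = EG − BG + BE.
The resulting 9×3 matrix has rank 3, and its Smith normal form has invariant factors (1,1,1).

Reading off H_k = ker ∂_k / im ∂_{k+1}:

  H_0: rank C_0 − rank ∂_1 = 6 − 5 = 1, and the invariant factors of ∂_1 are all 1, so H_0 = Z.
  H_1: rank ker ∂_1 − rank ∂_2 = (9 − 5) − 3 = 1, and the invariant factors of ∂_2 are all 1, so H_1 = Z.
  H_2: rank ker ∂_2 − rank ∂_3 = (3 − 3) − 0 = 0, and there is no ∂_3, so H_2 = 0.

H_0 ≅ Z,  H_1 ≅ Z,  H_2 = 0.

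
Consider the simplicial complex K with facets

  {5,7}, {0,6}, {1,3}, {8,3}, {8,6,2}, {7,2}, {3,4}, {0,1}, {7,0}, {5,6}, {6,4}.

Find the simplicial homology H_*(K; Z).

H_0 ≅ Z,  H_1 ≅ Z^4,  H_2 = 0.

Take the total order 0 < 1 < 2 < 3 < 4 < 5 < 6 < 7 < 8 on the vertex set. Then K (dimension 2) consists of the simplices:

  0-simplices (9): [0], [1], [2], [3], [4], [5], [6], [7], [8]
  1-simplices (13): [0,1], [0,6], [0,7], [1,3], [2,6], [2,7], [2,8], [3,4], [3,8], [4,6], [5,6], [5,7], [6,8]
  2-simplices (1): [2,6,8]

so the chain groups are C_0 ≅ Z^9, C_1 ≅ Z^13, C_2 ≅ Z^1.

Boundary ∂_1: C_1 → C_0 is given by ∂[p,q] = [q] − [p].
This gives a 9×13 integer matrix of rank 8; reducing to Smith normal form yields diagonal entries (1,1,1,1,1,1,1,1).

∂_2: C_2 → C_1 maps a triangle to the signed sum of its edges. For instance
  ∂[2,6,8] = [6,8] − [2,8] + [2,6].
This gives a 13×1 integer matrix of rank 1; reducing to Smith normal form yields diagonal entries (1).

From H_k ≅ ker(∂_k) / im(∂_{k+1}) we obtain:

  H_0: rank C_0 − rank ∂_1 = 9 − 8 = 1, and the invariant factors of ∂_1 are all 1, so H_0 ≅ Z.
  H_1: rank ker ∂_1 − rank ∂_2 = (13 − 8) − 1 = 4, and the invariant factors of ∂_2 are all 1, so H_1 ≅ Z^4.
  H_2: rank ker ∂_2 − rank ∂_3 = (1 − 1) − 0 = 0, and there is no ∂_3, so H_2 ≅ 0.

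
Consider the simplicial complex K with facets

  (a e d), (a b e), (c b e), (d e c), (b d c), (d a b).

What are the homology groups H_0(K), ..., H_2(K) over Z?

Order the vertices as a < b < c < d < e. Listing each simplex with vertices in this order, K has dimension 2 with simplices:

  0-simplices (5): a, b, c, d, e
  1-simplices (9): ab, ad, ae, bc, bd, be, cd, ce, de
  2-simplices (6): abd, abe, ade, bcd, bce, cde

Hence C_0 ≅ Z^5, C_1 ≅ Z^9, C_2 ≅ Z^6.

Boundary ∂_1: C_1 → C_0 maps an edge to its endpoints' difference, ∂[p,q] = q − p.
The resulting 5×9 matrix has rank 4, and its Smith normal form has invariant factors (1,1,1,1).

∂_2: C_2 → C_1 maps a triangle to the signed sum of its edges. For instance
  ∂bcd = cd − bd + bc,
  ∂cde = de − ce + cd.
This gives a 9×6 integer matrix of rank 5; reducing to Smith normal form yields diagonal entries (1,1,1,1,1).

From H_k ≅ ker(∂_k) / im(∂_{k+1}) we obtain:

  H_0: rank C_0 − rank ∂_1 = 5 − 4 = 1, and the invariant factors of ∂_1 are all 1, so H_0 = Z.
  H_1: rank ker ∂_1 − rank ∂_2 = (9 − 4) − 5 = 0, and the invariant factors of ∂_2 are all 1, so H_1 = 0.
  H_2: rank ker ∂_2 − rank ∂_3 = (6 − 5) − 0 = 1, and there is no ∂_3, so H_2 = Z.

(K is a triangulation of the 2-sphere S^2.)

H_0 ≅ Z,  H_1 = 0,  H_2 ≅ Z.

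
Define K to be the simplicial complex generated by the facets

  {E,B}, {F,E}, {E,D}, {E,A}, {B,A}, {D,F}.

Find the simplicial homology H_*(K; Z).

We work with the vertex ordering A < B < D < E < F. The simplices of K, each written with vertices in increasing order, are:

  0-simplices (5): A, B, D, E, F
  1-simplices (6): AB, AE, BE, DE, DF, EF

giving chain groups C_0 ≅ Z^5, C_1 ≅ Z^6.

Boundary ∂_1: C_1 → C_0 is given by ∂[p,q] = [q] − [p].
The 5×6 boundary matrix has rank 4 and Smith normal form diag(1,1,1,1).

Computing H_k = (kernel of ∂_k) / (image of ∂_{k+1}):

  H_0: rank C_0 − rank ∂_1 = 5 − 4 = 1, and the invariant factors of ∂_1 are all 1, so H_0 = Z.
  H_1: rank ker ∂_1 − rank ∂_2 = (6 − 4) − 0 = 2, and there is no ∂_2, so H_1 = Z^2.

H_0 = Z,  H_1 = Z^2.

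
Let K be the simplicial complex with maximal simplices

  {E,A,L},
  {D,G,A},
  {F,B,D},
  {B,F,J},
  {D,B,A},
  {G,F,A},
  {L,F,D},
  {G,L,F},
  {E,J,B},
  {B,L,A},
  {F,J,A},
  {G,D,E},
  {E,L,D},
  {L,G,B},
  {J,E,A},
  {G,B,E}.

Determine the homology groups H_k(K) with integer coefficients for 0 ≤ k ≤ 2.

H_0 = Z,  H_1 = Z^2,  H_2 = Z.

Take the total order A < B < D < E < F < G < J < L on the vertex set. Then K (dimension 2) consists of the simplices:

  0-simplices (8): A, B, D, E, F, G, J, L
  1-simplices (24): AB, AD, AE, AF, AG, AJ, AL, BD, BE, BF, BG, BJ, BL, DE, DF, DG, DL, EG, EJ, EL, FG, FJ, FL, GL
  2-simplices (16): ABD, ABL, ADG, AEJ, AEL, AFG, AFJ, BDF, BEG, BEJ, BFJ, BGL, DEG, DEL, DFL, FGL

giving chain groups C_0 ≅ Z^8, C_1 ≅ Z^24, C_2 ≅ Z^16.

∂_1: C_1 → C_0 maps an edge to its endpoints' difference, ∂[p,q] = q − p.
As a 8×24 matrix over Z this has rank 7, with invariant factors (1,1,1,1,1,1,1).

Boundary ∂_2: C_2 → C_1 maps a triangle to the signed sum of its edges. For instance
  ∂AEJ = EJ − AJ + AE,
  ∂ABD = BD − AD + AB.
The resulting 24×16 matrix has rank 15, and its Smith normal form has invariant factors (1,1,1,1,1,1,1,1,1,1,1,1,1,1,1).

Now H_k = ker ∂_k / im ∂_{k+1}, so:

  H_0: rank C_0 − rank ∂_1 = 8 − 7 = 1, and the invariant factors of ∂_1 are all 1, so H_0 = Z.
  H_1: rank ker ∂_1 − rank ∂_2 = (24 − 7) − 15 = 2, and the invariant factors of ∂_2 are all 1, so H_1 = Z^2.
  H_2: rank ker ∂_2 − rank ∂_3 = (16 − 15) − 0 = 1, and there is no ∂_3, so H_2 = Z.

As a check, the Euler characteristic is 8 − 24 + 16 = 0, which agrees with 1 − 2 + 1 = 0.
(K is a triangulation of the torus T^2.)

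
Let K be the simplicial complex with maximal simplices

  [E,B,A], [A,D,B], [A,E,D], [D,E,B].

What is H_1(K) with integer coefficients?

K has 4 vertices, 6 edges, 4 triangles.
rank ∂_1 = 3, rank ∂_2 = 3 ⇒ b_1 = 6 − 3 − 3 = 0; all invariant factors of ∂_2 are 1 so no torsion. So H_1 ≅ 0.

H_1 ≅ 0.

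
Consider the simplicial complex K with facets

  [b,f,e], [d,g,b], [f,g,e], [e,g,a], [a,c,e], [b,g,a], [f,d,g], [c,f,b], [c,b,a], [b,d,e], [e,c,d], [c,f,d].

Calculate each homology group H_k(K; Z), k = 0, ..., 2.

H_0 ≅ Z,  H_1 ≅ Z/2,  H_2 = 0.

We work with the vertex ordering a < b < c < d < e < f < g. The simplices of K, each written with vertices in increasing order, are:

  0-simplices (7): a, b, c, d, e, f, g
  1-simplices (18): ab, ac, ae, ag, bc, bd, be, bf, bg, cd, ce, cf, de, df, dg, ef, eg, fg
  2-simplices (12): abc, abg, ace, aeg, bcf, bde, bdg, bef, cde, cdf, dfg, efg

so the chain groups are C_0 ≅ Z^7, C_1 ≅ Z^18, C_2 ≅ Z^12.

Boundary ∂_1: C_1 → C_0 sends each edge [p,q] (with p < q) to q − p.
The 7×18 boundary matrix has rank 6 and Smith normal form diag(1,1,1,1,1,1).

∂_2: C_2 → C_1 acts by ∂[p,q,r] = [q,r] − [p,r] + [p,q]. For instance
  ∂bde = de − be + bd,
  ∂cdf = df − cf + cd.
The resulting 18×12 matrix has rank 12, and its Smith normal form has invariant factors (1,1,1,1,1,1,1,1,1,1,1,2).

Now H_k = ker ∂_k / im ∂_{k+1}, so:

  H_0: rank C_0 − rank ∂_1 = 7 − 6 = 1, and the invariant factors of ∂_1 are all 1, so H_0 ≅ Z.
  H_1: rank ker ∂_1 − rank ∂_2 = (18 − 6) − 12 = 0, and ∂_2 has invariant factor 2 > 1, so H_1 ≅ Z/2.
  H_2: rank ker ∂_2 − rank ∂_3 = (12 − 12) − 0 = 0, and there is no ∂_3, so H_2 ≅ 0.

As a check, the Euler characteristic is 7 − 18 + 12 = 1, which agrees with 1 − 0 + 0 = 1.
(K is a triangulation of the real projective plane RP^2.)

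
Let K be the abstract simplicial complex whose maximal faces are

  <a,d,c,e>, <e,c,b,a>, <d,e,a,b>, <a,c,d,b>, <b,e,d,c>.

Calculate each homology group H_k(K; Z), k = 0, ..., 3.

H_0 = Z,  H_1 = 0,  H_2 = 0,  H_3 = Z.

We work with the vertex ordering a < b < c < d < e. The simplices of K, each written with vertices in increasing order, are:

  0-simplices (5): a, b, c, d, e
  1-simplices (10): ab, ac, ad, ae, bc, bd, be, cd, ce, de
  2-simplices (10): abc, abd, abe, acd, ace, ade, bcd, bce, bde, cde
  3-simplices (5): abcd, abce, abde, acde, bcde

Hence C_0 ≅ Z^5, C_1 ≅ Z^10, C_2 ≅ Z^10, C_3 ≅ Z^5.

Boundary ∂_1: C_1 → C_0 maps an edge to its endpoints' difference, ∂[p,q] = q − p. For instance
  ∂de = e − d.
The resulting 5×10 matrix has rank 4, and its Smith normal form has invariant factors (1,1,1,1).

The boundary map ∂_2: C_2 → C_1 maps a triangle to the signed sum of its edges. For instance
  ∂bcd = cd − bd + bc,
  ∂ace = ce − ae + ac.
The resulting 10×10 matrix has rank 6, and its Smith normal form has invariant factors (1,1,1,1,1,1).

∂_3: C_3 → C_2 sends each 3-simplex σ to the alternating sum Σ_i (−1)^i (σ with its i-th vertex removed). For instance
  ∂bcde = cde − bde + bce − bcd,
  ∂abce = bce − ace + abe − abc.
The resulting 10×5 matrix has rank 4, and its Smith normal form has invariant factors (1,1,1,1).

From H_k ≅ ker(∂_k) / im(∂_{k+1}) we obtain:

  H_0: rank C_0 − rank ∂_1 = 5 − 4 = 1, and the invariant factors of ∂_1 are all 1, so H_0 ≅ Z.
  H_1: rank ker ∂_1 − rank ∂_2 = (10 − 4) − 6 = 0, and the invariant factors of ∂_2 are all 1, so H_1 ≅ 0.
  H_2: rank ker ∂_2 − rank ∂_3 = (10 − 6) − 4 = 0, and the invariant factors of ∂_3 are all 1, so H_2 ≅ 0.
  H_3: rank ker ∂_3 − rank ∂_4 = (5 − 4) − 0 = 1, and there is no ∂_4, so H_3 ≅ Z.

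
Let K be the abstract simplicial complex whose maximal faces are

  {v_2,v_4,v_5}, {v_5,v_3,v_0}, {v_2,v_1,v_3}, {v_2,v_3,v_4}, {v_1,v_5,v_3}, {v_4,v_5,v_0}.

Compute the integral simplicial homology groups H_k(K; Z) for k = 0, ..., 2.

Take the total order v_0 < v_1 < v_2 < v_3 < v_4 < v_5 on the vertex set. Then K (dimension 2) consists of the simplices:

  0-simplices (6): [v_0], [v_1], [v_2], [v_3], [v_4], [v_5]
  1-simplices (12): [v_0,v_3], [v_0,v_4], [v_0,v_5], [v_1,v_2], [v_1,v_3], [v_1,v_5], [v_2,v_3], [v_2,v_4], [v_2,v_5], [v_3,v_4], [v_3,v_5], [v_4,v_5]
  2-simplices (6): [v_0,v_3,v_5], [v_0,v_4,v_5], [v_1,v_2,v_3], [v_1,v_3,v_5], [v_2,v_3,v_4], [v_2,v_4,v_5]

giving chain groups C_0 ≅ Z^6, C_1 ≅ Z^12, C_2 ≅ Z^6.

∂_1: C_1 → C_0 maps an edge to its endpoints' difference, ∂[p,q] = q − p. For instance
  ∂[v_1,v_3] = [v_3] − [v_1].
This gives a 6×12 integer matrix of rank 5; reducing to Smith normal form yields diagonal entries (1,1,1,1,1).

The boundary map ∂_2: C_2 → C_1 acts by ∂[p,q,r] = [q,r] − [p,r] + [p,q]. For instance
  ∂[v_2,v_3,v_4] = [v_3,v_4] − [v_2,v_4] + [v_2,v_3],
  ∂[v_0,v_3,v_5] = [v_3,v_5] − [v_0,v_5] + [v_0,v_3].
The 12×6 boundary matrix has rank 6 and Smith normal form diag(1,1,1,1,1,1).

From H_k ≅ ker(∂_k) / im(∂_{k+1}) we obtain:

  H_0: rank C_0 − rank ∂_1 = 6 − 5 = 1, and the invariant factors of ∂_1 are all 1, so H_0 ≅ Z.
  H_1: rank ker ∂_1 − rank ∂_2 = (12 − 5) − 6 = 1, and the invariant factors of ∂_2 are all 1, so H_1 ≅ Z.
  H_2: rank ker ∂_2 − rank ∂_3 = (6 − 6) − 0 = 0, and there is no ∂_3, so H_2 ≅ 0.

As a check, the Euler characteristic is 6 − 12 + 6 = 0, which agrees with 1 − 1 + 0 = 0.

H_0 = Z,  H_1 = Z,  H_2 = 0.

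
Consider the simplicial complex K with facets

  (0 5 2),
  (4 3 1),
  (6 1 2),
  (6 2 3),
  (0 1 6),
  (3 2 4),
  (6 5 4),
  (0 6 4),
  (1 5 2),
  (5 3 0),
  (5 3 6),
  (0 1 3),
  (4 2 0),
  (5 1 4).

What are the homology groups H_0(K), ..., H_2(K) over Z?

H_0 ≅ Z,  H_1 ≅ Z^2,  H_2 ≅ Z.

Order the vertices as 0 < 1 < 2 < 3 < 4 < 5 < 6. Listing each simplex with vertices in this order, K has dimension 2 with simplices:

  0-simplices (7): [0], [1], [2], [3], [4], [5], [6]
  1-simplices (21): [0,1], [0,2], [0,3], [0,4], [0,5], [0,6], [1,2], [1,3], [1,4], [1,5], [1,6], [2,3], [2,4], [2,5], [2,6], [3,4], [3,5], [3,6], [4,5], [4,6], [5,6]
  2-simplices (14): [0,1,3], [0,1,6], [0,2,4], [0,2,5], [0,3,5], [0,4,6], [1,2,5], [1,2,6], [1,3,4], [1,4,5], [2,3,4], [2,3,6], [3,5,6], [4,5,6]

giving chain groups C_0 ≅ Z^7, C_1 ≅ Z^21, C_2 ≅ Z^14.

The boundary map ∂_1: C_1 → C_0 maps an edge to its endpoints' difference, ∂[p,q] = q − p. For instance
  ∂[1,6] = [6] − [1].
The resulting 7×21 matrix has rank 6, and its Smith normal form has invariant factors (1,1,1,1,1,1).

The boundary map ∂_2: C_2 → C_1 sends each 2-simplex [p,q,r] to [q,r] − [p,r] + [p,q]. For instance
  ∂[0,1,3] = [1,3] − [0,3] + [0,1],
  ∂[1,2,5] = [2,5] − [1,5] + [1,2].
The resulting 21×14 matrix has rank 13, and its Smith normal form has invariant factors (1,1,1,1,1,1,1,1,1,1,1,1,1).

From H_k ≅ ker(∂_k) / im(∂_{k+1}) we obtain:

  H_0: rank C_0 − rank ∂_1 = 7 − 6 = 1, and the invariant factors of ∂_1 are all 1, so H_0 = Z.
  H_1: rank ker ∂_1 − rank ∂_2 = (21 − 6) − 13 = 2, and the invariant factors of ∂_2 are all 1, so H_1 = Z^2.
  H_2: rank ker ∂_2 − rank ∂_3 = (14 − 13) − 0 = 1, and there is no ∂_3, so H_2 = Z.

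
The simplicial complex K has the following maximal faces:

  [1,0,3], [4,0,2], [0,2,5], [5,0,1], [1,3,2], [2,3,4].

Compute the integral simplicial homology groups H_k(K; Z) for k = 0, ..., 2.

H_0 ≅ Z,  H_1 ≅ Z,  H_2 = 0.

Take the total order 0 < 1 < 2 < 3 < 4 < 5 on the vertex set. Then K (dimension 2) consists of the simplices:

  0-simplices (6): [0], [1], [2], [3], [4], [5]
  1-simplices (12): [0,1], [0,2], [0,3], [0,4], [0,5], [1,2], [1,3], [1,5], [2,3], [2,4], [2,5], [3,4]
  2-simplices (6): [0,1,3], [0,1,5], [0,2,4], [0,2,5], [1,2,3], [2,3,4]

giving chain groups C_0 ≅ Z^6, C_1 ≅ Z^12, C_2 ≅ Z^6.

The boundary map ∂_1: C_1 → C_0 is given by ∂[p,q] = [q] − [p]. For instance
  ∂[3,4] = [4] − [3].
The resulting 6×12 matrix has rank 5, and its Smith normal form has invariant factors (1,1,1,1,1).

Boundary ∂_2: C_2 → C_1 maps a triangle to the signed sum of its edges. For instance
  ∂[0,1,3] = [1,3] − [0,3] + [0,1],
  ∂[2,3,4] = [3,4] − [2,4] + [2,3].
This gives a 12×6 integer matrix of rank 6; reducing to Smith normal form yields diagonal entries (1,1,1,1,1,1).

Now H_k = ker ∂_k / im ∂_{k+1}, so:

  H_0: rank C_0 − rank ∂_1 = 6 − 5 = 1, and the invariant factors of ∂_1 are all 1, so H_0 ≅ Z.
  H_1: rank ker ∂_1 − rank ∂_2 = (12 − 5) − 6 = 1, and the invariant factors of ∂_2 are all 1, so H_1 ≅ Z.
  H_2: rank ker ∂_2 − rank ∂_3 = (6 − 6) − 0 = 0, and there is no ∂_3, so H_2 ≅ 0.

As a check, the Euler characteristic is 6 − 12 + 6 = 0, which agrees with 1 − 1 + 0 = 0.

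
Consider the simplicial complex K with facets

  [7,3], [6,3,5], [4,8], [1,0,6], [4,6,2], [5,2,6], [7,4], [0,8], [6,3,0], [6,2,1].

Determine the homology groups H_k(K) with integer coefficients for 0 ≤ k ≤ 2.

H_0 = Z,  H_1 = Z^2,  H_2 = 0.

Take the total order 0 < 1 < 2 < 3 < 4 < 5 < 6 < 7 < 8 on the vertex set. Then K (dimension 2) consists of the simplices:

  0-simplices (9): [0], [1], [2], [3], [4], [5], [6], [7], [8]
  1-simplices (16): [0,1], [0,3], [0,6], [0,8], [1,2], [1,6], [2,4], [2,5], [2,6], [3,5], [3,6], [3,7], [4,6], [4,7], [4,8], [5,6]
  2-simplices (6): [0,1,6], [0,3,6], [1,2,6], [2,4,6], [2,5,6], [3,5,6]

giving chain groups C_0 ≅ Z^9, C_1 ≅ Z^16, C_2 ≅ Z^6.

∂_1: C_1 → C_0 maps an edge to its endpoints' difference, ∂[p,q] = q − p. For instance
  ∂[4,7] = [7] − [4].
This gives a 9×16 integer matrix of rank 8; reducing to Smith normal form yields diagonal entries (1,1,1,1,1,1,1,1).

The boundary map ∂_2: C_2 → C_1 maps a triangle to the signed sum of its edges. For instance
  ∂[3,5,6] = [5,6] − [3,6] + [3,5],
  ∂[2,4,6] = [4,6] − [2,6] + [2,4].
The resulting 16×6 matrix has rank 6, and its Smith normal form has invariant factors (1,1,1,1,1,1).

Reading off H_k = ker ∂_k / im ∂_{k+1}:

  H_0: rank C_0 − rank ∂_1 = 9 − 8 = 1, and the invariant factors of ∂_1 are all 1, so H_0 ≅ Z.
  H_1: rank ker ∂_1 − rank ∂_2 = (16 − 8) − 6 = 2, and the invariant factors of ∂_2 are all 1, so H_1 ≅ Z^2.
  H_2: rank ker ∂_2 − rank ∂_3 = (6 − 6) − 0 = 0, and there is no ∂_3, so H_2 ≅ 0.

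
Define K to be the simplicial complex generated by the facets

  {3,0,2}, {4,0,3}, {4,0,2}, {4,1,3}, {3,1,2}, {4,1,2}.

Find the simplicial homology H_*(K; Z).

K has 5 vertices, 9 edges, 6 triangles.
rank ∂_0 = 0, rank ∂_1 = 4 ⇒ b_0 = 5 − 0 − 4 = 1; all invariant factors of ∂_1 are 1 so no torsion. So H_0 = Z.
rank ∂_1 = 4, rank ∂_2 = 5 ⇒ b_1 = 9 − 4 − 5 = 0; all invariant factors of ∂_2 are 1 so no torsion. So H_1 = 0.
rank ∂_2 = 5, rank ∂_3 = 0 ⇒ b_2 = 6 − 5 − 0 = 1. So H_2 = Z.

H_0 = Z,  H_1 = 0,  H_2 = Z.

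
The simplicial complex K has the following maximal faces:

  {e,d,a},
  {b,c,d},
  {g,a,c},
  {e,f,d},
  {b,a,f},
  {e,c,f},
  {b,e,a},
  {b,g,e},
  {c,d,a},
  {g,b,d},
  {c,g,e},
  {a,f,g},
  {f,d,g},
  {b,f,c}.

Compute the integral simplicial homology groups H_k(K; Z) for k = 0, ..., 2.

Take the total order a < b < c < d < e < f < g on the vertex set. Then K (dimension 2) consists of the simplices:

  0-simplices (7): a, b, c, d, e, f, g
  1-simplices (21): ab, ac, ad, ae, af, ag, bc, bd, be, bf, bg, cd, ce, cf, cg, de, df, dg, ef, eg, fg
  2-simplices (14): abe, abf, acd, acg, ade, afg, bcd, bcf, bdg, beg, cef, ceg, def, dfg

Hence C_0 ≅ Z^7, C_1 ≅ Z^21, C_2 ≅ Z^14.

∂_1: C_1 → C_0 maps an edge to its endpoints' difference, ∂[p,q] = q − p. For instance
  ∂ag = g − a.
As a 7×21 matrix over Z this has rank 6, with invariant factors (1,1,1,1,1,1).

∂_2: C_2 → C_1 sends each 2-simplex [p,q,r] to [q,r] − [p,r] + [p,q]. For instance
  ∂acd = cd − ad + ac,
  ∂ade = de − ae + ad.
As a 21×14 matrix over Z this has rank 13, with invariant factors (1,1,1,1,1,1,1,1,1,1,1,1,1).

Computing H_k = (kernel of ∂_k) / (image of ∂_{k+1}):

  H_0: rank C_0 − rank ∂_1 = 7 − 6 = 1, and the invariant factors of ∂_1 are all 1, so H_0 = Z.
  H_1: rank ker ∂_1 − rank ∂_2 = (21 − 6) − 13 = 2, and the invariant factors of ∂_2 are all 1, so H_1 = Z^2.
  H_2: rank ker ∂_2 − rank ∂_3 = (14 − 13) − 0 = 1, and there is no ∂_3, so H_2 = Z.

(K is a triangulation of the torus T^2.)

H_0 ≅ Z,  H_1 ≅ Z^2,  H_2 ≅ Z.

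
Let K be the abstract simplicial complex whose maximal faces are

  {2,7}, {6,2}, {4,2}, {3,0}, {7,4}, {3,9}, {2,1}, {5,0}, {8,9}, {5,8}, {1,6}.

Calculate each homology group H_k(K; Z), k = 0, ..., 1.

H_0 ≅ Z^2,  H_1 ≅ Z^3.

Fix the vertex order 0 < 1 < 2 < 3 < 4 < 5 < 6 < 7 < 8 < 9 and write every simplex with vertices in increasing order. Then dim K = 1 and the simplices of K are:

  0-simplices (10): [0], [1], [2], [3], [4], [5], [6], [7], [8], [9]
  1-simplices (11): [0,3], [0,5], [1,2], [1,6], [2,4], [2,6], [2,7], [3,9], [4,7], [5,8], [8,9]

so the chain groups are C_0 ≅ Z^10, C_1 ≅ Z^11.

Boundary ∂_1: C_1 → C_0 is given by ∂[p,q] = [q] − [p]. For instance
  ∂[8,9] = [9] − [8].
The resulting 10×11 matrix has rank 8, and its Smith normal form has invariant factors (1,1,1,1,1,1,1,1).

Computing H_k = (kernel of ∂_k) / (image of ∂_{k+1}):

  H_0: rank C_0 − rank ∂_1 = 10 − 8 = 2, and the invariant factors of ∂_1 are all 1, so H_0 ≅ Z^2.
  H_1: rank ker ∂_1 − rank ∂_2 = (11 − 8) − 0 = 3, and there is no ∂_2, so H_1 ≅ Z^3.

(K is a triangulation of the disjoint union of a wedge of 2 circles and the circle S^1.)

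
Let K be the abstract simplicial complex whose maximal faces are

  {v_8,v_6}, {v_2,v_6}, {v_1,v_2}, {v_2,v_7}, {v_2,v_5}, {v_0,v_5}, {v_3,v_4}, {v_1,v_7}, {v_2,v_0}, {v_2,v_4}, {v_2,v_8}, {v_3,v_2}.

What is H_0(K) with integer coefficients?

H_0 ≅ Z.

We work with the vertex ordering v_0 < v_1 < v_2 < v_3 < v_4 < v_5 < v_6 < v_7 < v_8. The simplices of K, each written with vertices in increasing order, are:

  0-simplices (9): [v_0], [v_1], [v_2], [v_3], [v_4], [v_5], [v_6], [v_7], [v_8]
  1-simplices (12): [v_0,v_2], [v_0,v_5], [v_1,v_2], [v_1,v_7], [v_2,v_3], [v_2,v_4], [v_2,v_5], [v_2,v_6], [v_2,v_7], [v_2,v_8], [v_3,v_4], [v_6,v_8]

giving chain groups C_0 ≅ Z^9, C_1 ≅ Z^12.

Boundary ∂_1: C_1 → C_0 is given by ∂[p,q] = [q] − [p].
The 9×12 boundary matrix has rank 8 and Smith normal form diag(1,1,1,1,1,1,1,1).

Now H_k = ker ∂_k / im ∂_{k+1}, so:

  H_0: rank C_0 − rank ∂_1 = 9 − 8 = 1, and the invariant factors of ∂_1 are all 1, so H_0 = Z.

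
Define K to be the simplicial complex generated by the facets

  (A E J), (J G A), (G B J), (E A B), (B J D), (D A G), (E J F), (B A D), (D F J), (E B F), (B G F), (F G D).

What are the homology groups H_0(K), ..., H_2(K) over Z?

H_0 = Z,  H_1 = Z/2,  H_2 = 0.

We work with the vertex ordering A < B < D < E < F < G < J. The simplices of K, each written with vertices in increasing order, are:

  0-simplices (7): A, B, D, E, F, G, J
  1-simplices (18): AB, AD, AE, AG, AJ, BD, BE, BF, BG, BJ, DF, DG, DJ, EF, EJ, FG, FJ, GJ
  2-simplices (12): ABD, ABE, ADG, AEJ, AGJ, BDJ, BEF, BFG, BGJ, DFG, DFJ, EFJ

Hence C_0 ≅ Z^7, C_1 ≅ Z^18, C_2 ≅ Z^12.

Boundary ∂_1: C_1 → C_0 maps an edge to its endpoints' difference, ∂[p,q] = q − p. For instance
  ∂BE = E − B.
As a 7×18 matrix over Z this has rank 6, with invariant factors (1,1,1,1,1,1).

The boundary map ∂_2: C_2 → C_1 acts by ∂[p,q,r] = [q,r] − [p,r] + [p,q]. For instance
  ∂BFG = FG − BG + BF,
  ∂ADG = DG − AG + AD.
This gives a 18×12 integer matrix of rank 12; reducing to Smith normal form yields diagonal entries (1,1,1,1,1,1,1,1,1,1,1,2).

Reading off H_k = ker ∂_k / im ∂_{k+1}:

  H_0: rank C_0 − rank ∂_1 = 7 − 6 = 1, and the invariant factors of ∂_1 are all 1, so H_0 = Z.
  H_1: rank ker ∂_1 − rank ∂_2 = (18 − 6) − 12 = 0, and ∂_2 has invariant factor 2 > 1, so H_1 = Z/2.
  H_2: rank ker ∂_2 − rank ∂_3 = (12 − 12) − 0 = 0, and there is no ∂_3, so H_2 = 0.

As a check, the Euler characteristic is 7 − 18 + 12 = 1, which agrees with 1 − 0 + 0 = 1.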